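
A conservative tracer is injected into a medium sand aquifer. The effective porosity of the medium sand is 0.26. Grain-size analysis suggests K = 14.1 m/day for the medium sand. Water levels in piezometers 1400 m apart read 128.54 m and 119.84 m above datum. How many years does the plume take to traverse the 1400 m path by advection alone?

Hydraulic gradient i = (128.54 − 119.84) / 1400 = 8.7 / 1400 = 0.006214.
Darcy flux q = K · i = 14.10 × 0.006214 = 0.08762 m/day.
Seepage velocity v = q / n_e = 0.08762 / 0.26 = 0.3370 m/day.
Travel time t = L / v = 1400 / 0.3370 = 4154 days = 11.37 years.

11.4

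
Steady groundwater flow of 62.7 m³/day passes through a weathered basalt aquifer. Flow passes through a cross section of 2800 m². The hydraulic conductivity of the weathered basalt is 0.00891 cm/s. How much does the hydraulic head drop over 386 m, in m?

1.12

Convert K: 0.00891 cm/s × 864 = 7.698 m/day.
From Q = K·A·i, i = Q / (K·A) = 62.7 / (7.698 × 2800) = 0.002909.
Head loss Δh = i · L = 0.002909 × 386 = 1.123 m.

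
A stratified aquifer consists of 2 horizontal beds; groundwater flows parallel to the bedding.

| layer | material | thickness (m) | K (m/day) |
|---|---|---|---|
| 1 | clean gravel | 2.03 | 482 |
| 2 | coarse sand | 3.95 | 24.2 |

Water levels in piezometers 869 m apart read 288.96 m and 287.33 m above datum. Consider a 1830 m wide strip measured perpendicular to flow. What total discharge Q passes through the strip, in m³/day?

3690

Flow is parallel to layering, so each bed carries its own Darcy discharge and the transmissivities add.
Σ(K_i·b_i) = 482×2.03 + 24.2×3.95 = 1074 m²/day.
Hydraulic gradient i = (288.96 − 287.33) / 869 = 1.63 / 869 = 0.001876.
Q = Σ(K_i·b_i) · W · i = 1074 × 1830 × 0.001876 = 3687 m³/day.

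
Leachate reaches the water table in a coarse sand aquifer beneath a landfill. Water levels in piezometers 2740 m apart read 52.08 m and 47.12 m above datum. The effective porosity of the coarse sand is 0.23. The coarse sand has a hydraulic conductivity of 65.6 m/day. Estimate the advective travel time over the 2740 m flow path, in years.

14.5

Hydraulic gradient i = (52.08 − 47.12) / 2740 = 4.96 / 2740 = 0.001810.
Darcy flux q = K · i = 65.60 × 0.001810 = 0.1188 m/day.
Seepage velocity v = q / n_e = 0.1188 / 0.23 = 0.5163 m/day.
Travel time t = L / v = 2740 / 0.5163 = 5307 days = 14.53 years.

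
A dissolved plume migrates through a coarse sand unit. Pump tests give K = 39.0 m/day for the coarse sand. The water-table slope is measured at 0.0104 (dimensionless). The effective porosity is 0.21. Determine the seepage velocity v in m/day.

Hydraulic gradient i = 0.0104.
Darcy flux q = K · i = 39.00 × 0.01040 = 0.4056 m/day.
Seepage velocity v = q / n_e = 0.4056 / 0.21 = 1.931 m/day.

1.93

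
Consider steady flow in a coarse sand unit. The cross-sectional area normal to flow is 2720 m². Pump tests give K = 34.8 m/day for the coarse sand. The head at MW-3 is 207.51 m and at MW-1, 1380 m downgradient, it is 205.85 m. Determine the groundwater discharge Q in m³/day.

114

Hydraulic gradient i = (207.51 − 205.85) / 1380 = 1.66 / 1380 = 0.001203.
Darcy's law: Q = K · A · i = 34.80 × 2720 × 0.001203 = 113.9 m³/day.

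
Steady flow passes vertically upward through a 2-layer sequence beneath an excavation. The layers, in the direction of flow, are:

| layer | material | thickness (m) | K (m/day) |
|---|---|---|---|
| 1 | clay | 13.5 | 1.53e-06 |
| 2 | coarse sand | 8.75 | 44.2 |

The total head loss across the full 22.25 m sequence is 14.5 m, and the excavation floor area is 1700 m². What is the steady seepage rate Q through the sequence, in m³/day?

Flow is perpendicular to layering, so the layers act in series and the equivalent K is the thickness-weighted harmonic mean.
Total thickness L = 13.5 + 8.75 = 22.25 m.
Σ(b_i/K_i) = 13.5/1.53e-06 + 8.75/44.2 = 8.824e+06 d.
K_eq = L / Σ(b_i/K_i) = 22.25 / 8.824e+06 = 2.522e-06 m/day.
Q = K_eq · A · (Δh/L) = 2.522e-06 × 1700 × (14.5/22.25) = 0.002794 m³/day.

0.00279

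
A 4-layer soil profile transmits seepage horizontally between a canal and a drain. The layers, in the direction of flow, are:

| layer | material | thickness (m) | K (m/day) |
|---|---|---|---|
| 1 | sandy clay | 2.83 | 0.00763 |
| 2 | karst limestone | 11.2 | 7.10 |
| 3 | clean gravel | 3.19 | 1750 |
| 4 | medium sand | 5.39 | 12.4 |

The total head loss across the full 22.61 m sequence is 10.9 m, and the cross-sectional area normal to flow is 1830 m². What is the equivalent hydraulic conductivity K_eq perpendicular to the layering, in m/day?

Flow is perpendicular to layering, so the layers act in series and the equivalent K is the thickness-weighted harmonic mean.
Total thickness L = 2.83 + 11.2 + 3.19 + 5.39 = 22.61 m.
Σ(b_i/K_i) = 2.83/0.00763 + 11.2/7.10 + 3.19/1750 + 5.39/12.4 = 372.9 d.
K_eq = L / Σ(b_i/K_i) = 22.61 / 372.9 = 0.06063 m/day.

0.0606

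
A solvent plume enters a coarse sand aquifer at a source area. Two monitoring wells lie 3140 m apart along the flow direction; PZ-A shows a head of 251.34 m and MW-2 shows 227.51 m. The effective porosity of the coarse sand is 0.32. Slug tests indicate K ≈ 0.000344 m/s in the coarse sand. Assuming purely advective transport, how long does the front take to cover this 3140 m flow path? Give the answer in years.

Convert K: 0.000344 m/s × 86400 = 29.72 m/day.
Hydraulic gradient i = (251.34 − 227.51) / 3140 = 23.83 / 3140 = 0.007589.
Darcy flux q = K · i = 29.72 × 0.007589 = 0.2256 m/day.
Seepage velocity v = q / n_e = 0.2256 / 0.32 = 0.7049 m/day.
Travel time t = L / v = 3140 / 0.7049 = 4455 days = 12.20 years.

12.2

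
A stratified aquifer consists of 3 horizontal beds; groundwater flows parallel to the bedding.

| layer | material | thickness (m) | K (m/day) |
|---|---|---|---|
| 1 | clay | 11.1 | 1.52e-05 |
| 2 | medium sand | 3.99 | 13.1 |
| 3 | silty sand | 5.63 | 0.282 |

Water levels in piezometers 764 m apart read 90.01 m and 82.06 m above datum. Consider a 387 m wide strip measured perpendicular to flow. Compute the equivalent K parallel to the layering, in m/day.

Flow is parallel to layering, so each bed carries its own Darcy discharge and the transmissivities add.
Σ(K_i·b_i) = 1.52e-05×11.1 + 13.1×3.99 + 0.282×5.63 = 53.86 m²/day.
Total thickness b = 20.72 m, so K_eq = Σ(K_i·b_i)/b = 2.599 m/day.

2.60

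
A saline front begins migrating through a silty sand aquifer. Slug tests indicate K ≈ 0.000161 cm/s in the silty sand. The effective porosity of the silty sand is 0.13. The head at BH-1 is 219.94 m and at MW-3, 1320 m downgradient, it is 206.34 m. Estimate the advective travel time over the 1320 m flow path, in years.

Convert K: 0.000161 cm/s × 864 = 0.1391 m/day.
Hydraulic gradient i = (219.94 − 206.34) / 1320 = 13.6 / 1320 = 0.01030.
Darcy flux q = K · i = 0.1391 × 0.01030 = 0.001433 m/day.
Seepage velocity v = q / n_e = 0.001433 / 0.13 = 0.01102 m/day.
Travel time t = L / v = 1320 / 0.01102 = 1.197e+05 days = 327.8 years.

328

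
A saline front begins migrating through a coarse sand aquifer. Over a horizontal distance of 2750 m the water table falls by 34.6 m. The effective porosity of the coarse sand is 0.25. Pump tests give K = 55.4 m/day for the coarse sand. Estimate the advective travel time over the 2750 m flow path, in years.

Hydraulic gradient i = Δh / L = 34.6 / 2750 = 0.01258.
Darcy flux q = K · i = 55.40 × 0.01258 = 0.6970 m/day.
Seepage velocity v = q / n_e = 0.6970 / 0.25 = 2.788 m/day.
Travel time t = L / v = 2750 / 2.788 = 986.3 days = 2.700 years.

2.70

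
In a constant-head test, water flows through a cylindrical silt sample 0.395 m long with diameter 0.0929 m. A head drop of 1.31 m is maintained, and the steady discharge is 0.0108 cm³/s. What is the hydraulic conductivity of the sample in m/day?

0.0415

Cross-sectional area A = π·(d/2)² = π × (0.0929/2)² = 0.006778 m².
Convert discharge: 0.0108 cm³/s = 1.080e-08 m³/s.
Darcy's law rearranged: K = Q·L / (A·Δh) = 1.080e-08 × 0.395 / (0.006778 × 1.31) = 4.804e-07 m/s = 0.04151 m/day.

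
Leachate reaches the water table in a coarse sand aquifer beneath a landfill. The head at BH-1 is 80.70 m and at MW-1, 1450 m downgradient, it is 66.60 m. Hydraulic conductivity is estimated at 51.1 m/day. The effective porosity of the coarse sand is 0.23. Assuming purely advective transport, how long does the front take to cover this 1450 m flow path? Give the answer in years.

Hydraulic gradient i = (80.70 − 66.60) / 1450 = 14.1 / 1450 = 0.009724.
Darcy flux q = K · i = 51.10 × 0.009724 = 0.4969 m/day.
Seepage velocity v = q / n_e = 0.4969 / 0.23 = 2.160 m/day.
Travel time t = L / v = 1450 / 2.160 = 671.2 days = 1.838 years.

1.84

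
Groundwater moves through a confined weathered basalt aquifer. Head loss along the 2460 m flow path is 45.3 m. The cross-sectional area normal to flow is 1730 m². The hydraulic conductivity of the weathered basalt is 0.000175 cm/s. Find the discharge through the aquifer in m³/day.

Convert K: 0.000175 cm/s × 864 = 0.1512 m/day.
Hydraulic gradient i = Δh / L = 45.3 / 2460 = 0.01841.
Darcy's law: Q = K · A · i = 0.1512 × 1730 × 0.01841 = 4.817 m³/day.

4.82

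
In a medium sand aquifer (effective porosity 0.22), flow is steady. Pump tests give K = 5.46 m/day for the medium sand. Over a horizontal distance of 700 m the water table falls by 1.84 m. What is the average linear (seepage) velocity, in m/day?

0.0652

Hydraulic gradient i = Δh / L = 1.84 / 700 = 0.002629.
Darcy flux q = K · i = 5.460 × 0.002629 = 0.01435 m/day.
Seepage velocity v = q / n_e = 0.01435 / 0.22 = 0.06524 m/day.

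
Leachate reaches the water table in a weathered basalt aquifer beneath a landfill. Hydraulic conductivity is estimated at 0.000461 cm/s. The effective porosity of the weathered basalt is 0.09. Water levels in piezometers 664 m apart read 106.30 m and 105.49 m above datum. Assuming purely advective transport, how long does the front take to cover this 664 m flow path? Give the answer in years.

337

Convert K: 0.000461 cm/s × 864 = 0.3983 m/day.
Hydraulic gradient i = (106.30 − 105.49) / 664 = 0.81 / 664 = 0.001220.
Darcy flux q = K · i = 0.3983 × 0.001220 = 0.0004859 m/day.
Seepage velocity v = q / n_e = 0.0004859 / 0.09 = 0.005399 m/day.
Travel time t = L / v = 664 / 0.005399 = 1.230e+05 days = 336.7 years.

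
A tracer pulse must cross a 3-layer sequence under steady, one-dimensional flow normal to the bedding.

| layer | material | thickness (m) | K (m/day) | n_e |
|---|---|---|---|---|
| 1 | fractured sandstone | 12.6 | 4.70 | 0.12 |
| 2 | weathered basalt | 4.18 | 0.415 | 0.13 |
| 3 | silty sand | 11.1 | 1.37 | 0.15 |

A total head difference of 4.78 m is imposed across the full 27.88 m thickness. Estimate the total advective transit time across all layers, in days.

With flow normal to the layers, continuity requires the same specific discharge q through every layer.
Σ(b_i/K_i) = 12.6/4.70 + 4.18/0.415 + 11.1/1.37 = 20.86 d.
q = Δh / Σ(b_i/K_i) = 4.78 / 20.86 = 0.2292 m/day.
In each layer the seepage velocity is v_i = q/n_i, so the layer transit time is t_i = b_i·n_i / q:
  layer 1 (fractured sandstone): t_1 = 12.6 × 0.12 / 0.2292 = 6.597 d
  layer 2 (weathered basalt): t_2 = 4.18 × 0.13 / 0.2292 = 2.371 d
  layer 3 (silty sand): t_3 = 11.1 × 0.15 / 0.2292 = 7.264 d
Total t = Σ t_i = 16.23 days.

16.2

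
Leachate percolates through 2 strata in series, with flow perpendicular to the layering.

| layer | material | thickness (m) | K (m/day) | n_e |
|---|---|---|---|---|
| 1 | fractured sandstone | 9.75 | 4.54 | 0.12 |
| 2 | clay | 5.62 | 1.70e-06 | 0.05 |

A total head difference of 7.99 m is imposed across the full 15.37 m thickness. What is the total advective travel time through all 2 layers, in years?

1640

With flow normal to the layers, continuity requires the same specific discharge q through every layer.
Σ(b_i/K_i) = 9.75/4.54 + 5.62/1.70e-06 = 3.306e+06 d.
q = Δh / Σ(b_i/K_i) = 7.99 / 3.306e+06 = 2.417e-06 m/day.
In each layer the seepage velocity is v_i = q/n_i, so the layer transit time is t_i = b_i·n_i / q:
  layer 1 (fractured sandstone): t_1 = 9.75 × 0.12 / 2.417e-06 = 4.841e+05 d
  layer 2 (clay): t_2 = 5.62 × 0.05 / 2.417e-06 = 1.163e+05 d
Total t = Σ t_i = 6.004e+05 days = 1644 years.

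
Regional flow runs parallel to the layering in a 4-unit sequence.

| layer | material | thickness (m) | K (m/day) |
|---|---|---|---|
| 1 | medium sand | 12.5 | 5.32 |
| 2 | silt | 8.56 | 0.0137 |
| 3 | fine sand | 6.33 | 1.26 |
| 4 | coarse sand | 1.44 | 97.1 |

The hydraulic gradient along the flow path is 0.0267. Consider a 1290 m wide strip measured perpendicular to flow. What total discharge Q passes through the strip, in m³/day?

Flow is parallel to layering, so each bed carries its own Darcy discharge and the transmissivities add.
Σ(K_i·b_i) = 5.32×12.5 + 0.0137×8.56 + 1.26×6.33 + 97.1×1.44 = 214.4 m²/day.
Hydraulic gradient i = 0.0267.
Q = Σ(K_i·b_i) · W · i = 214.4 × 1290 × 0.02670 = 7385 m³/day.

7390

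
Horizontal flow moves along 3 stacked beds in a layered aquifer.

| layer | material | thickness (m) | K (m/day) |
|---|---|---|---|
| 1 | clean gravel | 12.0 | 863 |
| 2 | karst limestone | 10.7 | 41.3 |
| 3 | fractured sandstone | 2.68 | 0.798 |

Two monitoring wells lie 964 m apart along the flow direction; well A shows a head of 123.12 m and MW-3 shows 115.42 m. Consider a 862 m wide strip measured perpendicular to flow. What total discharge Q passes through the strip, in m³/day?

Flow is parallel to layering, so each bed carries its own Darcy discharge and the transmissivities add.
Σ(K_i·b_i) = 863×12.0 + 41.3×10.7 + 0.798×2.68 = 10800 m²/day.
Hydraulic gradient i = (123.12 − 115.42) / 964 = 7.7 / 964 = 0.007988.
Q = Σ(K_i·b_i) · W · i = 10800 × 862 × 0.007988 = 74361 m³/day.

74400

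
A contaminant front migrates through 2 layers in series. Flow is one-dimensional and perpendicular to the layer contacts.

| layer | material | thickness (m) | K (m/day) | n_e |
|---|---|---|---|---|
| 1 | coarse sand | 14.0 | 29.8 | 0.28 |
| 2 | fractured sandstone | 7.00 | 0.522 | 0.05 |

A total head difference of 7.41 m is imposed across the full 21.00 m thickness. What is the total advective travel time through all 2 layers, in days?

8.00

With flow normal to the layers, continuity requires the same specific discharge q through every layer.
Σ(b_i/K_i) = 14.0/29.8 + 7.00/0.522 = 13.88 d.
q = Δh / Σ(b_i/K_i) = 7.41 / 13.88 = 0.5339 m/day.
In each layer the seepage velocity is v_i = q/n_i, so the layer transit time is t_i = b_i·n_i / q:
  layer 1 (coarse sand): t_1 = 14.0 × 0.28 / 0.5339 = 7.343 d
  layer 2 (fractured sandstone): t_2 = 7.00 × 0.05 / 0.5339 = 0.6556 d
Total t = Σ t_i = 7.998 days.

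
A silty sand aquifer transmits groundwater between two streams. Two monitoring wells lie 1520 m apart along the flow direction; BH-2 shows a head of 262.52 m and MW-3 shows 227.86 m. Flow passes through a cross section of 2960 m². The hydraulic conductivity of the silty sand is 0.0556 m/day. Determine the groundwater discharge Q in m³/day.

3.75

Hydraulic gradient i = (262.52 − 227.86) / 1520 = 34.66 / 1520 = 0.02280.
Darcy's law: Q = K · A · i = 0.05560 × 2960 × 0.02280 = 3.753 m³/day.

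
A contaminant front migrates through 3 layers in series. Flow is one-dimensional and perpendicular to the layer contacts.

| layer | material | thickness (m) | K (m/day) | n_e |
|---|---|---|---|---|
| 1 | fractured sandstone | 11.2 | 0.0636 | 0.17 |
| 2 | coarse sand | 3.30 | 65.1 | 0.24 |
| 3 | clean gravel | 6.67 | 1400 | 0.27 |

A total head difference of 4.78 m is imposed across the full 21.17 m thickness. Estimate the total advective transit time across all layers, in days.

166

With flow normal to the layers, continuity requires the same specific discharge q through every layer.
Σ(b_i/K_i) = 11.2/0.0636 + 3.30/65.1 + 6.67/1400 = 176.2 d.
q = Δh / Σ(b_i/K_i) = 4.78 / 176.2 = 0.02714 m/day.
In each layer the seepage velocity is v_i = q/n_i, so the layer transit time is t_i = b_i·n_i / q:
  layer 1 (fractured sandstone): t_1 = 11.2 × 0.17 / 0.02714 = 70.17 d
  layer 2 (coarse sand): t_2 = 3.30 × 0.24 / 0.02714 = 29.19 d
  layer 3 (clean gravel): t_3 = 6.67 × 0.27 / 0.02714 = 66.37 d
Total t = Σ t_i = 165.7 days.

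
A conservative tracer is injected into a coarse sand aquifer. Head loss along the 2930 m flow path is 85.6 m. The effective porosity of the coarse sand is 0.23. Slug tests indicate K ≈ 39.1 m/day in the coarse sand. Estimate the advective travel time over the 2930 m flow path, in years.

1.62

Hydraulic gradient i = Δh / L = 85.6 / 2930 = 0.02922.
Darcy flux q = K · i = 39.10 × 0.02922 = 1.142 m/day.
Seepage velocity v = q / n_e = 1.142 / 0.23 = 4.967 m/day.
Travel time t = L / v = 2930 / 4.967 = 589.9 days = 1.615 years.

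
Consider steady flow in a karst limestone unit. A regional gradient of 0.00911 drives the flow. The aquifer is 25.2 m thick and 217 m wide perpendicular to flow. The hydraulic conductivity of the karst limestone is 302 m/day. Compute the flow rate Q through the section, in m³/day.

15000

Cross-sectional area A = 217 × 25.2 = 5468 m².
Hydraulic gradient i = 0.00911.
Darcy's law: Q = K · A · i = 302.0 × 5468 × 0.009110 = 15045 m³/day.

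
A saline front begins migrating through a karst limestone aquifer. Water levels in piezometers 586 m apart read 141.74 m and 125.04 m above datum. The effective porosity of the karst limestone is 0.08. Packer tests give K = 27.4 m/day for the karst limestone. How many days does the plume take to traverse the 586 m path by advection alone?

60.0

Hydraulic gradient i = (141.74 − 125.04) / 586 = 16.7 / 586 = 0.02850.
Darcy flux q = K · i = 27.40 × 0.02850 = 0.7809 m/day.
Seepage velocity v = q / n_e = 0.7809 / 0.08 = 9.761 m/day.
Travel time t = L / v = 586 / 9.761 = 60.04 days.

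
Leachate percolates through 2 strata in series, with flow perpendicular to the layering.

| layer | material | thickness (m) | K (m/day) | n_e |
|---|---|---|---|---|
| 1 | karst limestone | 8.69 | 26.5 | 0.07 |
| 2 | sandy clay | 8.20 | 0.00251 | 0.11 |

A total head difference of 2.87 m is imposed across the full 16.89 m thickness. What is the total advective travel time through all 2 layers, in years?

4.71

With flow normal to the layers, continuity requires the same specific discharge q through every layer.
Σ(b_i/K_i) = 8.69/26.5 + 8.20/0.00251 = 3267 d.
q = Δh / Σ(b_i/K_i) = 2.87 / 3267 = 0.0008784 m/day.
In each layer the seepage velocity is v_i = q/n_i, so the layer transit time is t_i = b_i·n_i / q:
  layer 1 (karst limestone): t_1 = 8.69 × 0.07 / 0.0008784 = 692.5 d
  layer 2 (sandy clay): t_2 = 8.20 × 0.11 / 0.0008784 = 1027 d
Total t = Σ t_i = 1719 days = 4.707 years.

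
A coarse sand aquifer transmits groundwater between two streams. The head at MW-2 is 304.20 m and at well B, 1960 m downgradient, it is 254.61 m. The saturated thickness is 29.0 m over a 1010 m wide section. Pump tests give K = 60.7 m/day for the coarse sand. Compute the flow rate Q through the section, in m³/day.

Cross-sectional area A = 1010 × 29.0 = 29290 m².
Hydraulic gradient i = (304.20 − 254.61) / 1960 = 49.59 / 1960 = 0.02530.
Darcy's law: Q = K · A · i = 60.70 × 29290 × 0.02530 = 44983 m³/day.

45000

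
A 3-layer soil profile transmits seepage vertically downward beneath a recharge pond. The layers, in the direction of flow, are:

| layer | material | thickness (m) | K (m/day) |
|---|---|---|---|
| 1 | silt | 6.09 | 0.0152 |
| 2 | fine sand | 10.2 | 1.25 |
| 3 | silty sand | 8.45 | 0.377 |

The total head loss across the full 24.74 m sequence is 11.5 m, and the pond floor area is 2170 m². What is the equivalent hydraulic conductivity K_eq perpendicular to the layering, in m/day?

0.0574

Flow is perpendicular to layering, so the layers act in series and the equivalent K is the thickness-weighted harmonic mean.
Total thickness L = 6.09 + 10.2 + 8.45 = 24.74 m.
Σ(b_i/K_i) = 6.09/0.0152 + 10.2/1.25 + 8.45/0.377 = 431.2 d.
K_eq = L / Σ(b_i/K_i) = 24.74 / 431.2 = 0.05737 m/day.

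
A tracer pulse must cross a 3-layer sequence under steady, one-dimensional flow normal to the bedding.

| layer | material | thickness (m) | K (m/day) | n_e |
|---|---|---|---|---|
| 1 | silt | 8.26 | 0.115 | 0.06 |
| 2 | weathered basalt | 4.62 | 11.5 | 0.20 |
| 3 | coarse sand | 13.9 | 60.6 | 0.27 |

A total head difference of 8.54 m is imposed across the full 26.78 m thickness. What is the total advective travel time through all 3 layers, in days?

With flow normal to the layers, continuity requires the same specific discharge q through every layer.
Σ(b_i/K_i) = 8.26/0.115 + 4.62/11.5 + 13.9/60.6 = 72.46 d.
q = Δh / Σ(b_i/K_i) = 8.54 / 72.46 = 0.1179 m/day.
In each layer the seepage velocity is v_i = q/n_i, so the layer transit time is t_i = b_i·n_i / q:
  layer 1 (silt): t_1 = 8.26 × 0.06 / 0.1179 = 4.205 d
  layer 2 (weathered basalt): t_2 = 4.62 × 0.20 / 0.1179 = 7.840 d
  layer 3 (coarse sand): t_3 = 13.9 × 0.27 / 0.1179 = 31.84 d
Total t = Σ t_i = 43.89 days.

43.9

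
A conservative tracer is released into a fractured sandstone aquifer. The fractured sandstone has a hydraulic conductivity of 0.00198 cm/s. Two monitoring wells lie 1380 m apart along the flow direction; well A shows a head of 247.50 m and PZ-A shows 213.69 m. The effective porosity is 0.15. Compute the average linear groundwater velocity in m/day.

0.279

Convert K: 0.00198 cm/s × 864 = 1.711 m/day.
Hydraulic gradient i = (247.50 − 213.69) / 1380 = 33.81 / 1380 = 0.02450.
Darcy flux q = K · i = 1.711 × 0.02450 = 0.04191 m/day.
Seepage velocity v = q / n_e = 0.04191 / 0.15 = 0.2794 m/day.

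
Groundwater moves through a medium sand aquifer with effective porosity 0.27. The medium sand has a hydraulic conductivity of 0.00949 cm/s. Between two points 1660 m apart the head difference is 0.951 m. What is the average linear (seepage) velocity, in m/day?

Convert K: 0.00949 cm/s × 864 = 8.199 m/day.
Hydraulic gradient i = Δh / L = 0.951 / 1660 = 0.0005729.
Darcy flux q = K · i = 8.199 × 0.0005729 = 0.004697 m/day.
Seepage velocity v = q / n_e = 0.004697 / 0.27 = 0.01740 m/day.

0.0174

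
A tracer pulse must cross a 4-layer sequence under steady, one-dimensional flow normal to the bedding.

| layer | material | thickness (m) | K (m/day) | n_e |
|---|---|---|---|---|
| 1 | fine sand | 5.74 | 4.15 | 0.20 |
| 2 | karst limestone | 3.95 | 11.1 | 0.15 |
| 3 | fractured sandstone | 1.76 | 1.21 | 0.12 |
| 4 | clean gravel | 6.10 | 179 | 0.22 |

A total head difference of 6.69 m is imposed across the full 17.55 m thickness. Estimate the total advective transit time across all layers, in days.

1.59

With flow normal to the layers, continuity requires the same specific discharge q through every layer.
Σ(b_i/K_i) = 5.74/4.15 + 3.95/11.1 + 1.76/1.21 + 6.10/179 = 3.228 d.
q = Δh / Σ(b_i/K_i) = 6.69 / 3.228 = 2.073 m/day.
In each layer the seepage velocity is v_i = q/n_i, so the layer transit time is t_i = b_i·n_i / q:
  layer 1 (fine sand): t_1 = 5.74 × 0.20 / 2.073 = 0.5539 d
  layer 2 (karst limestone): t_2 = 3.95 × 0.15 / 2.073 = 0.2859 d
  layer 3 (fractured sandstone): t_3 = 1.76 × 0.12 / 2.073 = 0.1019 d
  layer 4 (clean gravel): t_4 = 6.10 × 0.22 / 2.073 = 0.6475 d
Total t = Σ t_i = 1.589 days.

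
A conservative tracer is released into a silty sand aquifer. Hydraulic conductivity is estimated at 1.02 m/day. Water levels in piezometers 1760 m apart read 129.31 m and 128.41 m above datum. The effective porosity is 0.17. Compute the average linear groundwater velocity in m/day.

Hydraulic gradient i = (129.31 − 128.41) / 1760 = 0.9 / 1760 = 0.0005114.
Darcy flux q = K · i = 1.020 × 0.0005114 = 0.0005216 m/day.
Seepage velocity v = q / n_e = 0.0005216 / 0.17 = 0.003068 m/day.

0.00307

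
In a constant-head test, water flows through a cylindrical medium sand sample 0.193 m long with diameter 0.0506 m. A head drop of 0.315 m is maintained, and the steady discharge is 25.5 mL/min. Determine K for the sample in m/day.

11.2

Cross-sectional area A = π·(d/2)² = π × (0.0506/2)² = 0.002011 m².
Convert discharge: 25.5 mL/min = 4.250e-07 m³/s.
Darcy's law rearranged: K = Q·L / (A·Δh) = 4.250e-07 × 0.193 / (0.002011 × 0.315) = 0.0001295 m/s = 11.19 m/day.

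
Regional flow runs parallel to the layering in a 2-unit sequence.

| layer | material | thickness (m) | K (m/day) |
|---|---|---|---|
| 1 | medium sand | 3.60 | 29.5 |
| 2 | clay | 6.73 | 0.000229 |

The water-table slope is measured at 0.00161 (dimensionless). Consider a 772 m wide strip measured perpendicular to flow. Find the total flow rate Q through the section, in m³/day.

Flow is parallel to layering, so each bed carries its own Darcy discharge and the transmissivities add.
Σ(K_i·b_i) = 29.5×3.60 + 0.000229×6.73 = 106.2 m²/day.
Hydraulic gradient i = 0.00161.
Q = Σ(K_i·b_i) · W · i = 106.2 × 772 × 0.001610 = 132.0 m³/day.

132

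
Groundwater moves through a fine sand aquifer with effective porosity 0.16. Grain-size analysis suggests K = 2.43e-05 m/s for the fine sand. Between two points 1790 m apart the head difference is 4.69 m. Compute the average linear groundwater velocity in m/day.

0.0344

Convert K: 2.43e-05 m/s × 86400 = 2.100 m/day.
Hydraulic gradient i = Δh / L = 4.69 / 1790 = 0.002620.
Darcy flux q = K · i = 2.100 × 0.002620 = 0.005501 m/day.
Seepage velocity v = q / n_e = 0.005501 / 0.16 = 0.03438 m/day.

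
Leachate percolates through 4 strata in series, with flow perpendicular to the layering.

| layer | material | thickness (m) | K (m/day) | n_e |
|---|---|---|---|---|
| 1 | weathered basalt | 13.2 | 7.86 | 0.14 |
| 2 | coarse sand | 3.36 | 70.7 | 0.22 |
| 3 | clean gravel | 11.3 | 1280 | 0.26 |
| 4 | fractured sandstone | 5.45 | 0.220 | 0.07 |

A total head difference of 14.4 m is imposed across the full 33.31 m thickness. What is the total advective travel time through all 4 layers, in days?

With flow normal to the layers, continuity requires the same specific discharge q through every layer.
Σ(b_i/K_i) = 13.2/7.86 + 3.36/70.7 + 11.3/1280 + 5.45/0.220 = 26.51 d.
q = Δh / Σ(b_i/K_i) = 14.4 / 26.51 = 0.5432 m/day.
In each layer the seepage velocity is v_i = q/n_i, so the layer transit time is t_i = b_i·n_i / q:
  layer 1 (weathered basalt): t_1 = 13.2 × 0.14 / 0.5432 = 3.402 d
  layer 2 (coarse sand): t_2 = 3.36 × 0.22 / 0.5432 = 1.361 d
  layer 3 (clean gravel): t_3 = 11.3 × 0.26 / 0.5432 = 5.408 d
  layer 4 (fractured sandstone): t_4 = 5.45 × 0.07 / 0.5432 = 0.7023 d
Total t = Σ t_i = 10.87 days.

10.9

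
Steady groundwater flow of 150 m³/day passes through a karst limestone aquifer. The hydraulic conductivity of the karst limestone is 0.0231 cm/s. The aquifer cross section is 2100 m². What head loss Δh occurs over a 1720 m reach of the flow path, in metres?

Convert K: 0.0231 cm/s × 864 = 19.96 m/day.
From Q = K·A·i, i = Q / (K·A) = 150 / (19.96 × 2100) = 0.003579.
Head loss Δh = i · L = 0.003579 × 1720 = 6.156 m.

6.16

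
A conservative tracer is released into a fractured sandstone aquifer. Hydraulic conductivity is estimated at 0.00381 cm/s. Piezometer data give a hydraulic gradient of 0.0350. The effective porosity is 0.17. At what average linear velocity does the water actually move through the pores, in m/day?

0.678

Convert K: 0.00381 cm/s × 864 = 3.292 m/day.
Hydraulic gradient i = 0.0350.
Darcy flux q = K · i = 3.292 × 0.03500 = 0.1152 m/day.
Seepage velocity v = q / n_e = 0.1152 / 0.17 = 0.6777 m/day.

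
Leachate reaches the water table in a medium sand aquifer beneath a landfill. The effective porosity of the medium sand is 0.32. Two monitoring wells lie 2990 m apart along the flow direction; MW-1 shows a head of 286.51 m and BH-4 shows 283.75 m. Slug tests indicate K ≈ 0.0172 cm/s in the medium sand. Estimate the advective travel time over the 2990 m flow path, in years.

Convert K: 0.0172 cm/s × 864 = 14.86 m/day.
Hydraulic gradient i = (286.51 − 283.75) / 2990 = 2.76 / 2990 = 0.0009231.
Darcy flux q = K · i = 14.86 × 0.0009231 = 0.01372 m/day.
Seepage velocity v = q / n_e = 0.01372 / 0.32 = 0.04287 m/day.
Travel time t = L / v = 2990 / 0.04287 = 69749 days = 191.0 years.

191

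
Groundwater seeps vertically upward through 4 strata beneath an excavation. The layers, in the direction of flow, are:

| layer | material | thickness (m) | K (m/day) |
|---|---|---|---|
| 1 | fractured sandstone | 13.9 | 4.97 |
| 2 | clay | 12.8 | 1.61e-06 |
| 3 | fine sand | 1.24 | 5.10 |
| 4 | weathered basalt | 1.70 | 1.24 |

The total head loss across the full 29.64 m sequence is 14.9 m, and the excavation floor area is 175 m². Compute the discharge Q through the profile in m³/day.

Flow is perpendicular to layering, so the layers act in series and the equivalent K is the thickness-weighted harmonic mean.
Total thickness L = 13.9 + 12.8 + 1.24 + 1.70 = 29.64 m.
Σ(b_i/K_i) = 13.9/4.97 + 12.8/1.61e-06 + 1.24/5.10 + 1.70/1.24 = 7.950e+06 d.
K_eq = L / Σ(b_i/K_i) = 29.64 / 7.950e+06 = 3.728e-06 m/day.
Q = K_eq · A · (Δh/L) = 3.728e-06 × 175 × (14.9/29.64) = 0.0003280 m³/day.

0.000328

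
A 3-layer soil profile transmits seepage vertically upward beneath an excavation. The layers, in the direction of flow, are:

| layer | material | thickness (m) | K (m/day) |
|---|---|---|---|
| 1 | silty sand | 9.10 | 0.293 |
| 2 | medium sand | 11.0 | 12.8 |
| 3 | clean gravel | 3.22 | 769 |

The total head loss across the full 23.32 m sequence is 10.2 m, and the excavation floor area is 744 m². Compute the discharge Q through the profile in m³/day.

238

Flow is perpendicular to layering, so the layers act in series and the equivalent K is the thickness-weighted harmonic mean.
Total thickness L = 9.10 + 11.0 + 3.22 = 23.32 m.
Σ(b_i/K_i) = 9.10/0.293 + 11.0/12.8 + 3.22/769 = 31.92 d.
K_eq = L / Σ(b_i/K_i) = 23.32 / 31.92 = 0.7305 m/day.
Q = K_eq · A · (Δh/L) = 0.7305 × 744 × (10.2/23.32) = 237.7 m³/day.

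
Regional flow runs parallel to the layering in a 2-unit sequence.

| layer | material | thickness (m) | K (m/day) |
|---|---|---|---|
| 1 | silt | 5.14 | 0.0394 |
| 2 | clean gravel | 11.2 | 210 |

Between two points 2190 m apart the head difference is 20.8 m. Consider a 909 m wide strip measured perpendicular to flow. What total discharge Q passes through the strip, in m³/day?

20300

Flow is parallel to layering, so each bed carries its own Darcy discharge and the transmissivities add.
Σ(K_i·b_i) = 0.0394×5.14 + 210×11.2 = 2352 m²/day.
Hydraulic gradient i = Δh / L = 20.8 / 2190 = 0.009498.
Q = Σ(K_i·b_i) · W · i = 2352 × 909 × 0.009498 = 20308 m³/day.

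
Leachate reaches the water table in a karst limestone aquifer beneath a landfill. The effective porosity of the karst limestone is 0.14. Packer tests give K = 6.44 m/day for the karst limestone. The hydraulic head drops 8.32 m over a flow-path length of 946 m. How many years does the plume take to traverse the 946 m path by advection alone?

Hydraulic gradient i = Δh / L = 8.32 / 946 = 0.008795.
Darcy flux q = K · i = 6.440 × 0.008795 = 0.05664 m/day.
Seepage velocity v = q / n_e = 0.05664 / 0.14 = 0.4046 m/day.
Travel time t = L / v = 946 / 0.4046 = 2338 days = 6.402 years.

6.40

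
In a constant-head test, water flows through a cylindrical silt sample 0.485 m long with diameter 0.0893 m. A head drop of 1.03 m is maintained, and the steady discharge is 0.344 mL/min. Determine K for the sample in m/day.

Cross-sectional area A = π·(d/2)² = π × (0.0893/2)² = 0.006263 m².
Convert discharge: 0.344 mL/min = 5.733e-09 m³/s.
Darcy's law rearranged: K = Q·L / (A·Δh) = 5.733e-09 × 0.485 / (0.006263 × 1.03) = 4.310e-07 m/s = 0.03724 m/day.

0.0372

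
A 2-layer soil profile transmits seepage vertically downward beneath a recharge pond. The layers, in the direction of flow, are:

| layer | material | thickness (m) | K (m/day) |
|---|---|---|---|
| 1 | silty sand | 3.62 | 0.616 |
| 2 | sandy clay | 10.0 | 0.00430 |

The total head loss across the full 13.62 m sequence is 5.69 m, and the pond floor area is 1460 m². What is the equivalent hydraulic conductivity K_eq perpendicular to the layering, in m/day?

Flow is perpendicular to layering, so the layers act in series and the equivalent K is the thickness-weighted harmonic mean.
Total thickness L = 3.62 + 10.0 = 13.62 m.
Σ(b_i/K_i) = 3.62/0.616 + 10.0/0.00430 = 2331 d.
K_eq = L / Σ(b_i/K_i) = 13.62 / 2331 = 0.005842 m/day.

0.00584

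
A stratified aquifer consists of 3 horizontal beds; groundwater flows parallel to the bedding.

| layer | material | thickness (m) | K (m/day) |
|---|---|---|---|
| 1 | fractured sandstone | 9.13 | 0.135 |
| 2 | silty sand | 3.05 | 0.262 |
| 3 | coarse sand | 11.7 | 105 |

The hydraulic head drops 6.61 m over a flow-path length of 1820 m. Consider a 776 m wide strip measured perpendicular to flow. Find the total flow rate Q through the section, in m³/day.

Flow is parallel to layering, so each bed carries its own Darcy discharge and the transmissivities add.
Σ(K_i·b_i) = 0.135×9.13 + 0.262×3.05 + 105×11.7 = 1231 m²/day.
Hydraulic gradient i = Δh / L = 6.61 / 1820 = 0.003632.
Q = Σ(K_i·b_i) · W · i = 1231 × 776 × 0.003632 = 3468 m³/day.

3470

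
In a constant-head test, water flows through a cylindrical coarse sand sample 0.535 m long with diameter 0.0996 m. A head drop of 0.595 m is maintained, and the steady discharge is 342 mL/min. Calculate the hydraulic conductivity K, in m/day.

56.8

Cross-sectional area A = π·(d/2)² = π × (0.0996/2)² = 0.007791 m².
Convert discharge: 342 mL/min = 5.700e-06 m³/s.
Darcy's law rearranged: K = Q·L / (A·Δh) = 5.700e-06 × 0.535 / (0.007791 × 0.595) = 0.0006578 m/s = 56.84 m/day.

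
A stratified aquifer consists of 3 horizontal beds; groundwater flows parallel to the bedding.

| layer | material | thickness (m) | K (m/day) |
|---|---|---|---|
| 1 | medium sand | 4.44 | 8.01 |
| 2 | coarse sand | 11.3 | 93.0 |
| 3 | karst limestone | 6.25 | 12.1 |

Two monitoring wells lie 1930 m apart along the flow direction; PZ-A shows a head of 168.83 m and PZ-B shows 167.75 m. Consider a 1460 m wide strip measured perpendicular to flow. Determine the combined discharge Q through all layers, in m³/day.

949

Flow is parallel to layering, so each bed carries its own Darcy discharge and the transmissivities add.
Σ(K_i·b_i) = 8.01×4.44 + 93.0×11.3 + 12.1×6.25 = 1162 m²/day.
Hydraulic gradient i = (168.83 − 167.75) / 1930 = 1.08 / 1930 = 0.0005596.
Q = Σ(K_i·b_i) · W · i = 1162 × 1460 × 0.0005596 = 949.4 m³/day.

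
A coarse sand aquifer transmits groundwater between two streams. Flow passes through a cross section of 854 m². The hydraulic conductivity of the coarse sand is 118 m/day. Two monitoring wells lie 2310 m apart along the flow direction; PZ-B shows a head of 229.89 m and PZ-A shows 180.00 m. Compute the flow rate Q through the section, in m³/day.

2180

Hydraulic gradient i = (229.89 − 180.00) / 2310 = 49.89 / 2310 = 0.02160.
Darcy's law: Q = K · A · i = 118.0 × 854.0 × 0.02160 = 2176 m³/day.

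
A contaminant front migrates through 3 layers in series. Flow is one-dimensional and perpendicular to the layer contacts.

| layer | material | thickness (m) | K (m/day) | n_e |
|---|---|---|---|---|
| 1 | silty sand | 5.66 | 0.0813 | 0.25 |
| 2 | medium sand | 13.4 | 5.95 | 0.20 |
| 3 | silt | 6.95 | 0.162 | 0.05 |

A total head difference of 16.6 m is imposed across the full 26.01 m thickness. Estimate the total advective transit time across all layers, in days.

30.7

With flow normal to the layers, continuity requires the same specific discharge q through every layer.
Σ(b_i/K_i) = 5.66/0.0813 + 13.4/5.95 + 6.95/0.162 = 114.8 d.
q = Δh / Σ(b_i/K_i) = 16.6 / 114.8 = 0.1446 m/day.
In each layer the seepage velocity is v_i = q/n_i, so the layer transit time is t_i = b_i·n_i / q:
  layer 1 (silty sand): t_1 = 5.66 × 0.25 / 0.1446 = 9.783 d
  layer 2 (medium sand): t_2 = 13.4 × 0.20 / 0.1446 = 18.53 d
  layer 3 (silt): t_3 = 6.95 × 0.05 / 0.1446 = 2.403 d
Total t = Σ t_i = 30.72 days.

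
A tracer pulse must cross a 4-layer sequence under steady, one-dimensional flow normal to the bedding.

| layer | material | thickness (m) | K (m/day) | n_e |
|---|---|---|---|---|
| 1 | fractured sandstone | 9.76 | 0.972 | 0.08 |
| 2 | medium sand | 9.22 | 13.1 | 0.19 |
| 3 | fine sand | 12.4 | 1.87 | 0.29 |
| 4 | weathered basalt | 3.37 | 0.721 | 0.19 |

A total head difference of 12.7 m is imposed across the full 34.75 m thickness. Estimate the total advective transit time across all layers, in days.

With flow normal to the layers, continuity requires the same specific discharge q through every layer.
Σ(b_i/K_i) = 9.76/0.972 + 9.22/13.1 + 12.4/1.87 + 3.37/0.721 = 22.05 d.
q = Δh / Σ(b_i/K_i) = 12.7 / 22.05 = 0.5760 m/day.
In each layer the seepage velocity is v_i = q/n_i, so the layer transit time is t_i = b_i·n_i / q:
  layer 1 (fractured sandstone): t_1 = 9.76 × 0.08 / 0.5760 = 1.356 d
  layer 2 (medium sand): t_2 = 9.22 × 0.19 / 0.5760 = 3.042 d
  layer 3 (fine sand): t_3 = 12.4 × 0.29 / 0.5760 = 6.243 d
  layer 4 (weathered basalt): t_4 = 3.37 × 0.19 / 0.5760 = 1.112 d
Total t = Σ t_i = 11.75 days.

11.8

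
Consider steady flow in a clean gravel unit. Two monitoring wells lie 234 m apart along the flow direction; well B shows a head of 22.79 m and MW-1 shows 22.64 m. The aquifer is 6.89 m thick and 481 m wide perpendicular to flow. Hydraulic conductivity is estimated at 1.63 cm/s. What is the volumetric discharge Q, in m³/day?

Convert K: 1.63 cm/s × 864 = 1408 m/day.
Cross-sectional area A = 481 × 6.89 = 3314 m².
Hydraulic gradient i = (22.79 − 22.64) / 234 = 0.15 / 234 = 0.0006410.
Darcy's law: Q = K · A · i = 1408 × 3314 × 0.0006410 = 2992 m³/day.

2990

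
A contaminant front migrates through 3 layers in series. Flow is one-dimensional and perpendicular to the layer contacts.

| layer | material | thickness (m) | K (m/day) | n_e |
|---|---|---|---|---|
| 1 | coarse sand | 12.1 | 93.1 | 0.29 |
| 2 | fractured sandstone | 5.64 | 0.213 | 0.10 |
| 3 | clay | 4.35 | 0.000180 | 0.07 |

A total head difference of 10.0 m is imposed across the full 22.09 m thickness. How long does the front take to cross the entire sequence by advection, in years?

29.0

With flow normal to the layers, continuity requires the same specific discharge q through every layer.
Σ(b_i/K_i) = 12.1/93.1 + 5.64/0.213 + 4.35/0.000180 = 24193 d.
q = Δh / Σ(b_i/K_i) = 10.0 / 24193 = 0.0004133 m/day.
In each layer the seepage velocity is v_i = q/n_i, so the layer transit time is t_i = b_i·n_i / q:
  layer 1 (coarse sand): t_1 = 12.1 × 0.29 / 0.0004133 = 8489 d
  layer 2 (fractured sandstone): t_2 = 5.64 × 0.10 / 0.0004133 = 1365 d
  layer 3 (clay): t_3 = 4.35 × 0.07 / 0.0004133 = 736.7 d
Total t = Σ t_i = 10591 days = 29.00 years.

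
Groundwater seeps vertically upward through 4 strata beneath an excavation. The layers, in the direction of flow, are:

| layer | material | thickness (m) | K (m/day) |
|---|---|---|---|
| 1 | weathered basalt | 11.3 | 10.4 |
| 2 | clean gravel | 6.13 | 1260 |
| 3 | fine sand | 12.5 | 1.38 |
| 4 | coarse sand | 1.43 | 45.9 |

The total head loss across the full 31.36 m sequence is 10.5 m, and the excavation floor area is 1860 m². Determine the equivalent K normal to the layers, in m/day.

Flow is perpendicular to layering, so the layers act in series and the equivalent K is the thickness-weighted harmonic mean.
Total thickness L = 11.3 + 6.13 + 12.5 + 1.43 = 31.36 m.
Σ(b_i/K_i) = 11.3/10.4 + 6.13/1260 + 12.5/1.38 + 1.43/45.9 = 10.18 d.
K_eq = L / Σ(b_i/K_i) = 31.36 / 10.18 = 3.080 m/day.

3.08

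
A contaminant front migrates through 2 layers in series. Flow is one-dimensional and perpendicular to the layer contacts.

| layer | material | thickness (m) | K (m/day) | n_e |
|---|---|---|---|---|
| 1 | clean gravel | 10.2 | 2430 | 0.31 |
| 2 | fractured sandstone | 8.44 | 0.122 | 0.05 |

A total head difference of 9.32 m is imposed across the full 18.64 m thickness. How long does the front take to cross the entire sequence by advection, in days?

26.6

With flow normal to the layers, continuity requires the same specific discharge q through every layer.
Σ(b_i/K_i) = 10.2/2430 + 8.44/0.122 = 69.18 d.
q = Δh / Σ(b_i/K_i) = 9.32 / 69.18 = 0.1347 m/day.
In each layer the seepage velocity is v_i = q/n_i, so the layer transit time is t_i = b_i·n_i / q:
  layer 1 (clean gravel): t_1 = 10.2 × 0.31 / 0.1347 = 23.47 d
  layer 2 (fractured sandstone): t_2 = 8.44 × 0.05 / 0.1347 = 3.133 d
Total t = Σ t_i = 26.60 days.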